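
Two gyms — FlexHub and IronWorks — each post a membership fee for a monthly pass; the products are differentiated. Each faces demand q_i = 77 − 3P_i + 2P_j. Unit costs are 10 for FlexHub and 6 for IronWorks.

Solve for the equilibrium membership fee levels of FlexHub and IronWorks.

26, 24.5

FlexHub's profit: π = (P_{FlexHub} − 10)(77 − 3P_{FlexHub} + 2P_{IronWorks}).
∂π/∂P_{FlexHub} = 107 − 6P_{FlexHub} + 2P_{IronWorks} = 0 ⇒ P_{FlexHub} = 107/6 + (1/3)P_{IronWorks}.
Similarly P_{IronWorks} = 95/6 + (1/3)P_{FlexHub}.
Plugging P_{IronWorks} into FlexHub's best response: P_{FlexHub} = 107/6 + (1/3)(95/6 + (1/3)P_{FlexHub}) ⇒ (8/9)P_{FlexHub} = 208/9, so P_{FlexHub} = 26.
Then P_{IronWorks} = 95/6 + (1/3)·26 = 24.5.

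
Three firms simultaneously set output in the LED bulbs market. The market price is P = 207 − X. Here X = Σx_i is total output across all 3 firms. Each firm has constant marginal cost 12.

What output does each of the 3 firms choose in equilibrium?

A representative firm's profit is π_i = x_i(207 − X) − 12x_i, with X = x_i + Σ_{j≠i} x_j.
First-order condition: 195 − 2x_i − Σ_{j≠i} x_j = 0.
Imposing symmetry (x_j = x for all j) turns Σ_{j≠i} x_j into 2x, so 195 = 4x and x = 48.75.

48.75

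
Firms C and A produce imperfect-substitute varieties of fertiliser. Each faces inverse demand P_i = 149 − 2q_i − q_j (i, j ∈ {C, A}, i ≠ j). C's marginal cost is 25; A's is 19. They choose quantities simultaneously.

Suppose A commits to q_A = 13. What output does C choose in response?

27.75

Firm C's profit: π = q_C(149 − 2q_C − q_A) − 25q_C.
∂π/∂q_C = 124 − 4q_C − q_A = 0 ⇒ q_C = 31 − 0.25q_A.
At q_A = 13: q_C = 31 − 0.25·13 = 27.75.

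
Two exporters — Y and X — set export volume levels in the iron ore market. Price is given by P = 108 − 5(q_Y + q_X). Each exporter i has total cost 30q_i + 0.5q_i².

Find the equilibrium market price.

59.25

Exporter Y's profit: π = q_Y(108 − 5(q_Y + q_X)) − 30q_Y − 0.5q_Y².
∂π/∂q_Y = 78 − 11q_Y − 5q_X = 0, so q_Y = 78/11 − (5/11)q_X.
The game is symmetric, so in equilibrium q_X = q_Y: the reaction function gives (16/11)q_Y = 78/11, hence q_Y = 4.875.
Equilibrium price: P = 108 − 5·9.75 = 59.25.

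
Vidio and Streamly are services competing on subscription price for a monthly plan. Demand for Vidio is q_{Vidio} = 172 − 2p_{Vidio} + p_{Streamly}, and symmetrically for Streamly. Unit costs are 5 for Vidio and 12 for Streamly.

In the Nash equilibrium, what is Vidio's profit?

Vidio's profit: π = (p_{Vidio} − 5)(172 − 2p_{Vidio} + p_{Streamly}).
∂π/∂p_{Vidio} = 182 − 4p_{Vidio} + p_{Streamly} = 0 ⇒ p_{Vidio} = 45.5 + 0.25p_{Streamly}.
Similarly p_{Streamly} = 49 + 0.25p_{Vidio}.
Substituting the second reaction function into the first: p_{Vidio} = 45.5 + 0.25(49 + 0.25p_{Vidio}), which gives 0.9375p_{Vidio} = 57.75 ⇒ p_{Vidio} = 61.6.
Then p_{Streamly} = 49 + 0.25·61.6 = 64.4.
q_{Vidio} = 172 − 2·61.6 + 64.4 = 113.2.
Profit = (61.6 − 5)·113.2 = 6407.12.

6407.12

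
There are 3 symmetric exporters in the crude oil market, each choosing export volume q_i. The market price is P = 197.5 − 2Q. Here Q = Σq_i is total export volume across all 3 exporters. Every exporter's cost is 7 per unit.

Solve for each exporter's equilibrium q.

23.8125

A representative exporter's profit is π_i = q_i(197.5 − 2Q) − 7q_i, with Q = q_i + Σ_{j≠i} q_j.
First-order condition: 190.5 − 4q_i − 2Σ_{j≠i} q_j = 0.
In a symmetric equilibrium every exporter chooses the same q, so Σ_{j≠i} q_j = 2q. The condition becomes 190.5 − 8q = 0, giving q = 190.5/8 = 23.8125.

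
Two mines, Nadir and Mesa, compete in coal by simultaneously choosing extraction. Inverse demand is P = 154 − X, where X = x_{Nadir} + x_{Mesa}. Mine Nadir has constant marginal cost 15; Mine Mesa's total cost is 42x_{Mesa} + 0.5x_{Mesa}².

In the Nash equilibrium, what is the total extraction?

78

Mine Nadir's profit: π = x_{Nadir}(154 − (x_{Nadir} + x_{Mesa})) − 15x_{Nadir}.
∂π/∂x_{Nadir} = 139 − 2x_{Nadir} − x_{Mesa} = 0, so x_{Nadir} = 69.5 − 0.5x_{Mesa}.
For Mesa: ∂π/∂x_{Mesa} = 112 − 3x_{Mesa} − x_{Nadir} = 0 ⇒ x_{Mesa} = 112/3 − (1/3)x_{Nadir}.
Substituting the second reaction function into the first: x_{Nadir} = 69.5 − 0.5(112/3 − (1/3)x_{Nadir}), which gives (5/6)x_{Nadir} = 305/6 ⇒ x_{Nadir} = 61.
Then x_{Mesa} = 112/3 − (1/3)·61 = 17.
Total extraction: 61 + 17 = 78.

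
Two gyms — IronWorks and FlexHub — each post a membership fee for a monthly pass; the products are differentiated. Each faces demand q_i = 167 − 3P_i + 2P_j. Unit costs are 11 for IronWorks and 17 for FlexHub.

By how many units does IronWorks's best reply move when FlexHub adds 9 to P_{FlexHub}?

IronWorks's profit: π = (P_{IronWorks} − 11)(167 − 3P_{IronWorks} + 2P_{FlexHub}).
∂π/∂P_{IronWorks} = 200 − 6P_{IronWorks} + 2P_{FlexHub} = 0 ⇒ P_{IronWorks} = 100/3 + (1/3)P_{FlexHub}.
The reaction-function slope is 1/3, so a 9-unit rise in P_{FlexHub} moves P_{IronWorks} by 1/3 × 9 = 3. IronWorks's best response rises — the actions are strategic complements.

3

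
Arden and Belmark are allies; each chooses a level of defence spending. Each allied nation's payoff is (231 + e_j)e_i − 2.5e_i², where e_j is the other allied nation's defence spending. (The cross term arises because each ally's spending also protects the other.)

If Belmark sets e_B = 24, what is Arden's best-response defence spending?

51

Arden's payoff is (231 + e_B)e_A − 2.5e_A².
∂π/∂e_A = 231 + e_B − 5e_A = 0, so e_A = 46.2 + 0.2e_B.
At e_B = 24: e_A = 46.2 + 0.2·24 = 51.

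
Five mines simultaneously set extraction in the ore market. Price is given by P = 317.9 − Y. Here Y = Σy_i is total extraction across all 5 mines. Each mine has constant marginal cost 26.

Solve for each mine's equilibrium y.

A representative mine's profit is π_i = y_i(317.9 − Y) − 26y_i, with Y = y_i + Σ_{j≠i} y_j.
First-order condition: 291.9 − 2y_i − Σ_{j≠i} y_j = 0.
Imposing symmetry (y_j = y for all j) turns Σ_{j≠i} y_j into 4y, so 291.9 = 6y and y = 48.65.

48.65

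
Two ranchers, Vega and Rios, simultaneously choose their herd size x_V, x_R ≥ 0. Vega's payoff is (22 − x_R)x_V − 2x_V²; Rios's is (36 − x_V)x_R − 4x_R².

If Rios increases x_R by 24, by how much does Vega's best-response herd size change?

-6

Expanding Vega's payoff: 22x_V − x_Rx_V − 2x_V².
∂π/∂x_V = 22 − x_R − 4x_V = 0, so x_V = 5.5 − 0.25x_R.
The reaction-function slope is −0.25, so a 24-unit rise in x_R moves x_V by −0.25 × 24 = −6. Vega's best response falls — the actions are strategic substitutes.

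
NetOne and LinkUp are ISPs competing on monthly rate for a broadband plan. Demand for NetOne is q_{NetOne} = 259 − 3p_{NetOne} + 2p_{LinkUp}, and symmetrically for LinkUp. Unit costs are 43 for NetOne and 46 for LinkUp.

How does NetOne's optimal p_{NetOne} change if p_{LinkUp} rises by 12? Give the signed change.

NetOne's profit: π = (p_{NetOne} − 43)(259 − 3p_{NetOne} + 2p_{LinkUp}).
∂π/∂p_{NetOne} = 388 − 6p_{NetOne} + 2p_{LinkUp} = 0 ⇒ p_{NetOne} = 194/3 + (1/3)p_{LinkUp}.
The reaction-function slope is 1/3, so a 12-unit rise in p_{LinkUp} moves p_{NetOne} by 1/3 × 12 = 4. NetOne's best response rises — the actions are strategic complements.

4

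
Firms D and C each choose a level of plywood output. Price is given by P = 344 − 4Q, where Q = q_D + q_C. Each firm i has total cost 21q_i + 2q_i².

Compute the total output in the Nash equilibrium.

40.375

Firm D's profit: π = q_D(344 − 4(q_D + q_C)) − 21q_D − 2q_D².
∂π/∂q_D = 323 − 12q_D − 4q_C = 0, so q_D = 323/12 − (1/3)q_C.
By symmetry q_C = q_D; substituting into the reaction function, (4/3)q_D = 323/12 and q_D = 20.1875.
Total output: 20.1875 + 20.1875 = 40.375.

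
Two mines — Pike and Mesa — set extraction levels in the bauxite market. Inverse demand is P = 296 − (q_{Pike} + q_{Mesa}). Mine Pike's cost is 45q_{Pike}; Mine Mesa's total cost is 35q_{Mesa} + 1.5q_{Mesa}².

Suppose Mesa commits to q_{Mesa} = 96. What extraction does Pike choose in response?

77.5

Mine Pike's profit: π = q_{Pike}(296 − (q_{Pike} + q_{Mesa})) − 45q_{Pike}.
∂π/∂q_{Pike} = 251 − 2q_{Pike} − q_{Mesa} = 0, so q_{Pike} = 125.5 − 0.5q_{Mesa}.
At q_{Mesa} = 96: q_{Pike} = 125.5 − 0.5·96 = 77.5.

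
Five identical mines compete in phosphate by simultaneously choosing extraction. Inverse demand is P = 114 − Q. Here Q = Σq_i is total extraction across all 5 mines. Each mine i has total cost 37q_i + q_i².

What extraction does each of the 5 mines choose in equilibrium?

A representative mine's profit is π_i = q_i(114 − Q) − 37q_i − q_i², with Q = q_i + Σ_{j≠i} q_j.
First-order condition: 77 − 4q_i − Σ_{j≠i} q_j = 0.
Imposing symmetry (q_j = q for all j) turns Σ_{j≠i} q_j into 4q, so 77 = 8q and q = 9.625.

9.625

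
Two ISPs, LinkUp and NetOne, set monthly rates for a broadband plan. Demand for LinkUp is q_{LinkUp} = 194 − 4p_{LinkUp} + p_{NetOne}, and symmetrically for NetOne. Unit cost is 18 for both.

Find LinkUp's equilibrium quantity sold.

LinkUp's profit: π = (p_{LinkUp} − 18)(194 − 4p_{LinkUp} + p_{NetOne}).
∂π/∂p_{LinkUp} = 266 − 8p_{LinkUp} + p_{NetOne} = 0 ⇒ p_{LinkUp} = 33.25 + 0.125p_{NetOne}.
Setting p_{LinkUp} = p_{NetOne} in the reaction function: p_{LinkUp} = 33.25 + 0.125p_{LinkUp}, so p_{LinkUp} = 33.25 / 0.875 = 38.
q_{LinkUp} = 194 − 4·38 + 38 = 80.

80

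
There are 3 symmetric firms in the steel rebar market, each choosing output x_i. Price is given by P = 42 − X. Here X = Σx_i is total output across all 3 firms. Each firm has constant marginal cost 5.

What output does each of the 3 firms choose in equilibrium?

9.25

A representative firm's profit is π_i = x_i(42 − X) − 5x_i, with X = x_i + Σ_{j≠i} x_j.
First-order condition: 37 − 2x_i − Σ_{j≠i} x_j = 0.
In a symmetric equilibrium every firm chooses the same x, so Σ_{j≠i} x_j = 2x. The condition becomes 37 − 4x = 0, giving x = 37/4 = 9.25.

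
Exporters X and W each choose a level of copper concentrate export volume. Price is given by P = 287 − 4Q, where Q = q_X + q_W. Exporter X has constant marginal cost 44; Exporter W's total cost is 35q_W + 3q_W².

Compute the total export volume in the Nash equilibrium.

Exporter X's profit: π = q_X(287 − 4(q_X + q_W)) − 44q_X.
∂π/∂q_X = 243 − 8q_X − 4q_W = 0, so q_X = 30.375 − 0.5q_W.
For W: ∂π/∂q_W = 252 − 14q_W − 4q_X = 0 ⇒ q_W = 18 − (2/7)q_X.
Plugging q_W into X's best response: q_X = 30.375 − 0.5(18 − (2/7)q_X) ⇒ (6/7)q_X = 21.375, so q_X = 24.9375.
Then q_W = 18 − (2/7)·24.9375 = 10.875.
Total export volume: 24.9375 + 10.875 = 35.8125.

35.8125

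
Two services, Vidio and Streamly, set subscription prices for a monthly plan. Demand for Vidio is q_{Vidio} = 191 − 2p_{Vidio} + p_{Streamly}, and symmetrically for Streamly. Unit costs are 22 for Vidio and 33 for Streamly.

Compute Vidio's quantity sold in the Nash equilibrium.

115.6

Vidio's profit: π = (p_{Vidio} − 22)(191 − 2p_{Vidio} + p_{Streamly}).
∂π/∂p_{Vidio} = 235 − 4p_{Vidio} + p_{Streamly} = 0 ⇒ p_{Vidio} = 58.75 + 0.25p_{Streamly}.
Similarly p_{Streamly} = 64.25 + 0.25p_{Vidio}.
Substituting the second reaction function into the first: p_{Vidio} = 58.75 + 0.25(64.25 + 0.25p_{Vidio}), which gives 0.9375p_{Vidio} = 74.8125 ⇒ p_{Vidio} = 79.8.
Then p_{Streamly} = 64.25 + 0.25·79.8 = 84.2.
q_{Vidio} = 191 − 2·79.8 + 84.2 = 115.6.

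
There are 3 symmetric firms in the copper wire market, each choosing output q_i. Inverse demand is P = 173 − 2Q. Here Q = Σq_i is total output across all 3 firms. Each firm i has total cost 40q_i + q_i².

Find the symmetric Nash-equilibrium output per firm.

A representative firm's profit is π_i = q_i(173 − 2Q) − 40q_i − q_i², with Q = q_i + Σ_{j≠i} q_j.
First-order condition: 133 − 6q_i − 2Σ_{j≠i} q_j = 0.
With identical firms, set every q_j = q: then 133 − 6q − 4q = 0, i.e. q = 133/10 = 13.3.

13.3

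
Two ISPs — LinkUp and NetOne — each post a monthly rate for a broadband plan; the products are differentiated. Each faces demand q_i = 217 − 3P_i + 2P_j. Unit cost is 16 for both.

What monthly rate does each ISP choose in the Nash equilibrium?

66.25

LinkUp's profit: π = (P_{LinkUp} − 16)(217 − 3P_{LinkUp} + 2P_{NetOne}).
∂π/∂P_{LinkUp} = 265 − 6P_{LinkUp} + 2P_{NetOne} = 0 ⇒ P_{LinkUp} = 265/6 + (1/3)P_{NetOne}.
Setting P_{LinkUp} = P_{NetOne} in the reaction function: P_{LinkUp} = 265/6 + (1/3)P_{LinkUp}, so P_{LinkUp} = (265/6) / (2/3) = 66.25.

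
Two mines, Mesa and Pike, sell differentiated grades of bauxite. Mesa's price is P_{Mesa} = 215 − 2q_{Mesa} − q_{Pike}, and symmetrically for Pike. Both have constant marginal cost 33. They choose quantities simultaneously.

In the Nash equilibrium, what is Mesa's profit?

Mine Mesa's profit: π = q_{Mesa}(215 − 2q_{Mesa} − q_{Pike}) − 33q_{Mesa}.
∂π/∂q_{Mesa} = 182 − 4q_{Mesa} − q_{Pike} = 0 ⇒ q_{Mesa} = 45.5 − 0.25q_{Pike}.
Setting q_{Mesa} = q_{Pike} in the reaction function: q_{Mesa} = 45.5 − 0.25q_{Mesa}, so q_{Mesa} = 45.5 / 1.25 = 36.4.
P_{Mesa} = 215 − 2·36.4 − 36.4 = 105.8.
Profit = (105.8 − 33)·36.4 = 2649.92.

2649.92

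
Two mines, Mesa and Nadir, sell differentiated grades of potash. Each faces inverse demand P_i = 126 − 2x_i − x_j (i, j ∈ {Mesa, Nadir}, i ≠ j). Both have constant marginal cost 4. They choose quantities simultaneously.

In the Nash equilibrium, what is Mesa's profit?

1190.72

Mine Mesa's profit: π = x_{Mesa}(126 − 2x_{Mesa} − x_{Nadir}) − 4x_{Mesa}.
∂π/∂x_{Mesa} = 122 − 4x_{Mesa} − x_{Nadir} = 0 ⇒ x_{Mesa} = 30.5 − 0.25x_{Nadir}.
The game is symmetric, so in equilibrium x_{Nadir} = x_{Mesa}: the reaction function gives 1.25x_{Mesa} = 30.5, hence x_{Mesa} = 24.4.
P_{Mesa} = 126 − 2·24.4 − 24.4 = 52.8.
Profit = (52.8 − 4)·24.4 = 1190.72.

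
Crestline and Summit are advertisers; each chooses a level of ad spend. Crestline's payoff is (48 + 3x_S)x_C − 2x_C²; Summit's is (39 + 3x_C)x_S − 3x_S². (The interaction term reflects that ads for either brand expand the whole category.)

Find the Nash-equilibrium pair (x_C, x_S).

Expanding Crestline's payoff: 48x_C + 3x_Sx_C − 2x_C².
∂π/∂x_C = 48 + 3x_S − 4x_C = 0, so x_C = 12 + 0.75x_S.
Likewise for Summit: x_S = 6.5 + 0.5x_C.
Substituting the second reaction function into the first: x_C = 12 + 0.75(6.5 + 0.5x_C), which gives 0.625x_C = 16.875 ⇒ x_C = 27.
Then x_S = 6.5 + 0.5·27 = 20.

27, 20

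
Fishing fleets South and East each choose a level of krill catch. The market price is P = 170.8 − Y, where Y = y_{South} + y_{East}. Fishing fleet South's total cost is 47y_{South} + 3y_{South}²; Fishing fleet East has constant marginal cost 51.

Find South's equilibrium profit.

Fishing fleet South's profit: π = y_{South}(170.8 − (y_{South} + y_{East})) − 47y_{South} − 3y_{South}².
∂π/∂y_{South} = 123.8 − 8y_{South} − y_{East} = 0, so y_{South} = 15.475 − 0.125y_{East}.
For East: ∂π/∂y_{East} = 119.8 − 2y_{East} − y_{South} = 0 ⇒ y_{East} = 59.9 − 0.5y_{South}.
Solving the two reaction functions simultaneously: (1 − (−0.125)(−0.5))y_{South} = 15.475 − 0.125·59.9, so 0.9375y_{South} = 7.9875 and y_{South} = 8.52.
Then y_{East} = 59.9 − 0.5·8.52 = 55.64.
Price P = 170.8 − 64.16 = 106.64.
South's profit: (106.64 − 47)·8.52 − 3(8.52)² = 290.3616.

290.3616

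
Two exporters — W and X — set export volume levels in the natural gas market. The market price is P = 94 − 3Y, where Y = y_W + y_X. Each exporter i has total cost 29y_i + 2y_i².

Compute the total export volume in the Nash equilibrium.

Exporter W's profit: π = y_W(94 − 3(y_W + y_X)) − 29y_W − 2y_W².
∂π/∂y_W = 65 − 10y_W − 3y_X = 0, so y_W = 6.5 − 0.3y_X.
By symmetry y_X = y_W; substituting into the reaction function, 1.3y_W = 6.5 and y_W = 5.
Total export volume: 5 + 5 = 10.

10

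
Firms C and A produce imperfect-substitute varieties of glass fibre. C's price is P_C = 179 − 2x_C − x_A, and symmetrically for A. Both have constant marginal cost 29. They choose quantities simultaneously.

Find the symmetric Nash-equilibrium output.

Firm C's profit: π = x_C(179 − 2x_C − x_A) − 29x_C.
∂π/∂x_C = 150 − 4x_C − x_A = 0 ⇒ x_C = 37.5 − 0.25x_A.
Setting x_C = x_A in the reaction function: x_C = 37.5 − 0.25x_C, so x_C = 37.5 / 1.25 = 30.

30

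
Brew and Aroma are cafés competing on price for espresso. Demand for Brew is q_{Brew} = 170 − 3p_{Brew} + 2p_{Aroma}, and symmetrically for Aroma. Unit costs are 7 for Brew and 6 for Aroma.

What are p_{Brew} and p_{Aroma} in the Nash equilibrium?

47.5625, 47.1875

Brew's profit: π = (p_{Brew} − 7)(170 − 3p_{Brew} + 2p_{Aroma}).
∂π/∂p_{Brew} = 191 − 6p_{Brew} + 2p_{Aroma} = 0 ⇒ p_{Brew} = 191/6 + (1/3)p_{Aroma}.
Similarly p_{Aroma} = 94/3 + (1/3)p_{Brew}.
Plugging p_{Aroma} into Brew's best response: p_{Brew} = 191/6 + (1/3)(94/3 + (1/3)p_{Brew}) ⇒ (8/9)p_{Brew} = 761/18, so p_{Brew} = 47.5625.
Then p_{Aroma} = 94/3 + (1/3)·47.5625 = 47.1875.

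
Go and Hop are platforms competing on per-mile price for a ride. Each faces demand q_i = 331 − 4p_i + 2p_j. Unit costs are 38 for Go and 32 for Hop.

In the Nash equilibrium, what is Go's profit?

6955.56

Go's profit: π = (p_{Go} − 38)(331 − 4p_{Go} + 2p_{Hop}).
∂π/∂p_{Go} = 483 − 8p_{Go} + 2p_{Hop} = 0 ⇒ p_{Go} = 60.375 + 0.25p_{Hop}.
Similarly p_{Hop} = 57.375 + 0.25p_{Go}.
Solving the two reaction functions simultaneously: (1 − (0.25)(0.25))p_{Go} = 60.375 + 0.25·57.375, so 0.9375p_{Go} = 2391/32 and p_{Go} = 79.7.
Then p_{Hop} = 57.375 + 0.25·79.7 = 77.3.
q_{Go} = 331 − 4·79.7 + 2·77.3 = 166.8.
Profit = (79.7 − 38)·166.8 = 6955.56.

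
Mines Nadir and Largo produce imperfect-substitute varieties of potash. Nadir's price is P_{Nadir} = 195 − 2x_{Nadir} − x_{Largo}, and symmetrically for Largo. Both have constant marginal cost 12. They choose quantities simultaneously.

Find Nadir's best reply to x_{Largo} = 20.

Mine Nadir's profit: π = x_{Nadir}(195 − 2x_{Nadir} − x_{Largo}) − 12x_{Nadir}.
∂π/∂x_{Nadir} = 183 − 4x_{Nadir} − x_{Largo} = 0 ⇒ x_{Nadir} = 45.75 − 0.25x_{Largo}.
At x_{Largo} = 20: x_{Nadir} = 45.75 − 0.25·20 = 40.75.

40.75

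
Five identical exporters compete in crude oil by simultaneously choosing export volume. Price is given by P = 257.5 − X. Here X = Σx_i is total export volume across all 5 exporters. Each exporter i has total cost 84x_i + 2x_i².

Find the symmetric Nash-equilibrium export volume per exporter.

17.35

A representative exporter's profit is π_i = x_i(257.5 − X) − 84x_i − 2x_i², with X = x_i + Σ_{j≠i} x_j.
First-order condition: 173.5 − 6x_i − Σ_{j≠i} x_j = 0.
With identical exporters, set every x_j = x: then 173.5 − 6x − 4x = 0, i.e. x = 173.5/10 = 17.35.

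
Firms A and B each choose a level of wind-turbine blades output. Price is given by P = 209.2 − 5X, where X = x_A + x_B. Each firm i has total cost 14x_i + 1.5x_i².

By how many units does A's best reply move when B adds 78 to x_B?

-30

Firm A's profit: π = x_A(209.2 − 5(x_A + x_B)) − 14x_A − 1.5x_A².
∂π/∂x_A = 195.2 − 13x_A − 5x_B = 0, so x_A = 976/65 − (5/13)x_B.
The reaction-function slope is −5/13, so a 78-unit rise in x_B moves x_A by −5/13 × 78 = −30. A's best response falls — the actions are strategic substitutes.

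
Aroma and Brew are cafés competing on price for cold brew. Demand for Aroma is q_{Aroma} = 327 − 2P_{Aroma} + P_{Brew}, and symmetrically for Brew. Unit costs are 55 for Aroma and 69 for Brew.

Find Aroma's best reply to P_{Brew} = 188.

Aroma's profit: π = (P_{Aroma} − 55)(327 − 2P_{Aroma} + P_{Brew}).
∂π/∂P_{Aroma} = 437 − 4P_{Aroma} + P_{Brew} = 0 ⇒ P_{Aroma} = 109.25 + 0.25P_{Brew}.
At P_{Brew} = 188: P_{Aroma} = 109.25 + 0.25·188 = 156.25.

156.25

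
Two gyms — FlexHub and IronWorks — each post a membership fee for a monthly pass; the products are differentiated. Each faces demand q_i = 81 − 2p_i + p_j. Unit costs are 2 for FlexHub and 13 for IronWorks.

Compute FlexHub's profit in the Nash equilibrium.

1545.68

FlexHub's profit: π = (p_{FlexHub} − 2)(81 − 2p_{FlexHub} + p_{IronWorks}).
∂π/∂p_{FlexHub} = 85 − 4p_{FlexHub} + p_{IronWorks} = 0 ⇒ p_{FlexHub} = 21.25 + 0.25p_{IronWorks}.
Similarly p_{IronWorks} = 26.75 + 0.25p_{FlexHub}.
Solving the two reaction functions simultaneously: (1 − (0.25)(0.25))p_{FlexHub} = 21.25 + 0.25·26.75, so 0.9375p_{FlexHub} = 27.9375 and p_{FlexHub} = 29.8.
Then p_{IronWorks} = 26.75 + 0.25·29.8 = 34.2.
q_{FlexHub} = 81 − 2·29.8 + 34.2 = 55.6.
Profit = (29.8 − 2)·55.6 = 1545.68.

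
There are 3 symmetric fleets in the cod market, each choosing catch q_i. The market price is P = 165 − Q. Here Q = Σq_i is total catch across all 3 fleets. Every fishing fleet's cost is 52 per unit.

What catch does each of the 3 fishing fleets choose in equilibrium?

A representative fishing fleet's profit is π_i = q_i(165 − Q) − 52q_i, with Q = q_i + Σ_{j≠i} q_j.
First-order condition: 113 − 2q_i − Σ_{j≠i} q_j = 0.
With identical fishing fleets, set every q_j = q: then 113 − 2q − 2q = 0, i.e. q = 113/4 = 28.25.

28.25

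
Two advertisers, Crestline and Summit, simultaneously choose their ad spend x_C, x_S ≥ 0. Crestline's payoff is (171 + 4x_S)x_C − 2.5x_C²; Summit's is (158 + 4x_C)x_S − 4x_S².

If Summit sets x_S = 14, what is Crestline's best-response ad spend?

Expanding Crestline's payoff: 171x_C + 4x_Sx_C − 2.5x_C².
∂π/∂x_C = 171 + 4x_S − 5x_C = 0, so x_C = 34.2 + 0.8x_S.
At x_S = 14: x_C = 34.2 + 0.8·14 = 45.4.

45.4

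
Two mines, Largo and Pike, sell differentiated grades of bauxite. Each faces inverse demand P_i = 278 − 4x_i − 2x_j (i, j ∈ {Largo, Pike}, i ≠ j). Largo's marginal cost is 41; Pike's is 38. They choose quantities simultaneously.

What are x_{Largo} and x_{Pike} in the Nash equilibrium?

23.6, 24.1

Mine Largo's profit: π = x_{Largo}(278 − 4x_{Largo} − 2x_{Pike}) − 41x_{Largo}.
∂π/∂x_{Largo} = 237 − 8x_{Largo} − 2x_{Pike} = 0 ⇒ x_{Largo} = 29.625 − 0.25x_{Pike}.
Similarly x_{Pike} = 30 − 0.25x_{Largo}.
Substituting the second reaction function into the first: x_{Largo} = 29.625 − 0.25(30 − 0.25x_{Largo}), which gives 0.9375x_{Largo} = 22.125 ⇒ x_{Largo} = 23.6.
Then x_{Pike} = 30 − 0.25·23.6 = 24.1.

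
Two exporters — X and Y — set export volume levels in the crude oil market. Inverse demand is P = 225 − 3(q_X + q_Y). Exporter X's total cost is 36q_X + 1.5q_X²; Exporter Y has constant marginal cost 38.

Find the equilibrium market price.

Exporter X's profit: π = q_X(225 − 3(q_X + q_Y)) − 36q_X − 1.5q_X².
∂π/∂q_X = 189 − 9q_X − 3q_Y = 0, so q_X = 21 − (1/3)q_Y.
For Y: ∂π/∂q_Y = 187 − 6q_Y − 3q_X = 0 ⇒ q_Y = 187/6 − 0.5q_X.
Plugging q_Y into X's best response: q_X = 21 − (1/3)(187/6 − 0.5q_X) ⇒ (5/6)q_X = 191/18, so q_X = 191/15.
Then q_Y = 187/6 − 0.5·(191/15) = 24.8.
Equilibrium price: P = 225 − 3·(563/15) = 112.4.

112.4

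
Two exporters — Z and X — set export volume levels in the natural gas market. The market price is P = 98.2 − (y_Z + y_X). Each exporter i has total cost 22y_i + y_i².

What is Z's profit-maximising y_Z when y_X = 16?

Exporter Z's profit: π = y_Z(98.2 − (y_Z + y_X)) − 22y_Z − y_Z².
∂π/∂y_Z = 76.2 − 4y_Z − y_X = 0, so y_Z = 19.05 − 0.25y_X.
At y_X = 16: y_Z = 19.05 − 0.25·16 = 15.05.

15.05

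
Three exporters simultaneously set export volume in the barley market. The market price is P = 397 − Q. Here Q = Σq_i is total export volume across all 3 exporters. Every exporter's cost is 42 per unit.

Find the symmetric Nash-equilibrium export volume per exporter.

88.75

A representative exporter's profit is π_i = q_i(397 − Q) − 42q_i, with Q = q_i + Σ_{j≠i} q_j.
First-order condition: 355 − 2q_i − Σ_{j≠i} q_j = 0.
With identical exporters, set every q_j = q: then 355 − 2q − 2q = 0, i.e. q = 355/4 = 88.75.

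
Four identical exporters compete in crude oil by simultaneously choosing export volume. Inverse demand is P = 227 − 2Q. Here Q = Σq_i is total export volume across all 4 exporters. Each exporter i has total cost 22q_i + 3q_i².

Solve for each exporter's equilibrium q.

12.8125

A representative exporter's profit is π_i = q_i(227 − 2Q) − 22q_i − 3q_i², with Q = q_i + Σ_{j≠i} q_j.
First-order condition: 205 − 10q_i − 2Σ_{j≠i} q_j = 0.
Imposing symmetry (q_j = q for all j) turns Σ_{j≠i} q_j into 3q, so 205 = 16q and q = 12.8125.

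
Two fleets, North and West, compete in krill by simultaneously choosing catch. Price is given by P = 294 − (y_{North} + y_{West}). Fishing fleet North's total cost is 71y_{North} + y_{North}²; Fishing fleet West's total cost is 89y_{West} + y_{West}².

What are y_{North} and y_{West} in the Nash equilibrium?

Fishing fleet North's profit: π = y_{North}(294 − (y_{North} + y_{West})) − 71y_{North} − y_{North}².
∂π/∂y_{North} = 223 − 4y_{North} − y_{West} = 0, so y_{North} = 55.75 − 0.25y_{West}.
By the same steps for West: y_{West} = 51.25 − 0.25y_{North}.
Solving the two reaction functions simultaneously: (1 − (−0.25)(−0.25))y_{North} = 55.75 − 0.25·51.25, so 0.9375y_{North} = 42.9375 and y_{North} = 45.8.
Then y_{West} = 51.25 − 0.25·45.8 = 39.8.

45.8, 39.8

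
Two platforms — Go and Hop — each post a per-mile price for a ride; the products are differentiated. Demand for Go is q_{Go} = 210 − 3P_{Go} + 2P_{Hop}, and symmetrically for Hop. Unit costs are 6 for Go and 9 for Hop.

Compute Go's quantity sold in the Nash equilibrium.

Go's profit: π = (P_{Go} − 6)(210 − 3P_{Go} + 2P_{Hop}).
∂π/∂P_{Go} = 228 − 6P_{Go} + 2P_{Hop} = 0 ⇒ P_{Go} = 38 + (1/3)P_{Hop}.
Similarly P_{Hop} = 39.5 + (1/3)P_{Go}.
Solving the two reaction functions simultaneously: (1 − (1/3)(1/3))P_{Go} = 38 + (1/3)·39.5, so (8/9)P_{Go} = 307/6 and P_{Go} = 57.5625.
Then P_{Hop} = 39.5 + (1/3)·57.5625 = 58.6875.
q_{Go} = 210 − 3·57.5625 + 2·58.6875 = 154.6875.

154.6875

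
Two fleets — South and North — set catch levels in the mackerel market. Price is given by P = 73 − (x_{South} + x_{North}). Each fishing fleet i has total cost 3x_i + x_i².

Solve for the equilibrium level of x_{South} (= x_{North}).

14

Fishing fleet South's profit: π = x_{South}(73 − (x_{South} + x_{North})) − 3x_{South} − x_{South}².
∂π/∂x_{South} = 70 − 4x_{South} − x_{North} = 0, so x_{South} = 17.5 − 0.25x_{North}.
Setting x_{South} = x_{North} in the reaction function: x_{South} = 17.5 − 0.25x_{South}, so x_{South} = 17.5 / 1.25 = 14.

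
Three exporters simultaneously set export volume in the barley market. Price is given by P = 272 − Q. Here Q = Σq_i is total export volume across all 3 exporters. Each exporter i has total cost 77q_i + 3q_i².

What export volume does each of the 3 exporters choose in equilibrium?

A representative exporter's profit is π_i = q_i(272 − Q) − 77q_i − 3q_i², with Q = q_i + Σ_{j≠i} q_j.
First-order condition: 195 − 8q_i − Σ_{j≠i} q_j = 0.
Imposing symmetry (q_j = q for all j) turns Σ_{j≠i} q_j into 2q, so 195 = 10q and q = 19.5.

19.5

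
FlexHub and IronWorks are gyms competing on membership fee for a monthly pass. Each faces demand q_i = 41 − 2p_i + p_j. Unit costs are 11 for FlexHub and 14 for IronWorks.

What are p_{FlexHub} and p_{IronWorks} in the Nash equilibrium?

FlexHub's profit: π = (p_{FlexHub} − 11)(41 − 2p_{FlexHub} + p_{IronWorks}).
∂π/∂p_{FlexHub} = 63 − 4p_{FlexHub} + p_{IronWorks} = 0 ⇒ p_{FlexHub} = 15.75 + 0.25p_{IronWorks}.
Similarly p_{IronWorks} = 17.25 + 0.25p_{FlexHub}.
Plugging p_{IronWorks} into FlexHub's best response: p_{FlexHub} = 15.75 + 0.25(17.25 + 0.25p_{FlexHub}) ⇒ 0.9375p_{FlexHub} = 20.0625, so p_{FlexHub} = 21.4.
Then p_{IronWorks} = 17.25 + 0.25·21.4 = 22.6.

21.4, 22.6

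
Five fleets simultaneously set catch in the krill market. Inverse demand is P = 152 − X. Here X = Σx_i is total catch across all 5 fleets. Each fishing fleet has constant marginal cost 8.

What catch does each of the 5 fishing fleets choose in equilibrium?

A representative fishing fleet's profit is π_i = x_i(152 − X) − 8x_i, with X = x_i + Σ_{j≠i} x_j.
First-order condition: 144 − 2x_i − Σ_{j≠i} x_j = 0.
Imposing symmetry (x_j = x for all j) turns Σ_{j≠i} x_j into 4x, so 144 = 6x and x = 24.

24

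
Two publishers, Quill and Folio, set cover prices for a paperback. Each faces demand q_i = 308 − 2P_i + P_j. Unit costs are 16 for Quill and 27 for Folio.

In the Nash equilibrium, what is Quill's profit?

19522.88

Quill's profit: π = (P_{Quill} − 16)(308 − 2P_{Quill} + P_{Folio}).
∂π/∂P_{Quill} = 340 − 4P_{Quill} + P_{Folio} = 0 ⇒ P_{Quill} = 85 + 0.25P_{Folio}.
Similarly P_{Folio} = 90.5 + 0.25P_{Quill}.
Substituting the second reaction function into the first: P_{Quill} = 85 + 0.25(90.5 + 0.25P_{Quill}), which gives 0.9375P_{Quill} = 107.625 ⇒ P_{Quill} = 114.8.
Then P_{Folio} = 90.5 + 0.25·114.8 = 119.2.
q_{Quill} = 308 − 2·114.8 + 119.2 = 197.6.
Profit = (114.8 − 16)·197.6 = 19522.88.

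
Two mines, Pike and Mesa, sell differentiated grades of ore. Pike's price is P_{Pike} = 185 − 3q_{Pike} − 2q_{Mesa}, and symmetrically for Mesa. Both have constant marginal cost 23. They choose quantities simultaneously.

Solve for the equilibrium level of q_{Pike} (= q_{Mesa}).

20.25

Mine Pike's profit: π = q_{Pike}(185 − 3q_{Pike} − 2q_{Mesa}) − 23q_{Pike}.
∂π/∂q_{Pike} = 162 − 6q_{Pike} − 2q_{Mesa} = 0 ⇒ q_{Pike} = 27 − (1/3)q_{Mesa}.
Setting q_{Pike} = q_{Mesa} in the reaction function: q_{Pike} = 27 − (1/3)q_{Pike}, so q_{Pike} = 27 / (4/3) = 20.25.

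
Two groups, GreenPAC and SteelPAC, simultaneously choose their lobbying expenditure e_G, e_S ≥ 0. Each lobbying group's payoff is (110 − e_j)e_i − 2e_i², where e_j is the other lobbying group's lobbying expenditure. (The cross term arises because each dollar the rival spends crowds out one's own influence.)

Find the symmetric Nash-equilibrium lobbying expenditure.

22

GreenPAC's payoff is (110 − e_S)e_G − 2e_G².
∂π/∂e_G = 110 − e_S − 4e_G = 0, so e_G = 27.5 − 0.25e_S.
Setting e_G = e_S in the reaction function: e_G = 27.5 − 0.25e_G, so e_G = 27.5 / 1.25 = 22.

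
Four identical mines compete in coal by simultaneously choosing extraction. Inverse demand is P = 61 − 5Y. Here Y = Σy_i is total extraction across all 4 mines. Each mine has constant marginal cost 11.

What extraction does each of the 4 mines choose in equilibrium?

2

A representative mine's profit is π_i = y_i(61 − 5Y) − 11y_i, with Y = y_i + Σ_{j≠i} y_j.
First-order condition: 50 − 10y_i − 5Σ_{j≠i} y_j = 0.
With identical mines, set every y_j = y: then 50 − 10y − 15y = 0, i.e. y = 50/25 = 2.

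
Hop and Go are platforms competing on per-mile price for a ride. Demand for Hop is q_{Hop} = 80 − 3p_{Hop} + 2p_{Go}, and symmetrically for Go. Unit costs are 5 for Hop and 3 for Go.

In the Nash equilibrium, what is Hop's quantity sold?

Hop's profit: π = (p_{Hop} − 5)(80 − 3p_{Hop} + 2p_{Go}).
∂π/∂p_{Hop} = 95 − 6p_{Hop} + 2p_{Go} = 0 ⇒ p_{Hop} = 95/6 + (1/3)p_{Go}.
Similarly p_{Go} = 89/6 + (1/3)p_{Hop}.
Substituting the second reaction function into the first: p_{Hop} = 95/6 + (1/3)(89/6 + (1/3)p_{Hop}), which gives (8/9)p_{Hop} = 187/9 ⇒ p_{Hop} = 23.375.
Then p_{Go} = 89/6 + (1/3)·23.375 = 22.625.
q_{Hop} = 80 − 3·23.375 + 2·22.625 = 55.125.

55.125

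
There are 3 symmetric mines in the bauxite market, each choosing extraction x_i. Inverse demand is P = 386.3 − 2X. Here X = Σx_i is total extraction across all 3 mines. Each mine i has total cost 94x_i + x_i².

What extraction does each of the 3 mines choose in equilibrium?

A representative mine's profit is π_i = x_i(386.3 − 2X) − 94x_i − x_i², with X = x_i + Σ_{j≠i} x_j.
First-order condition: 292.3 − 6x_i − 2Σ_{j≠i} x_j = 0.
With identical mines, set every x_j = x: then 292.3 − 6x − 4x = 0, i.e. x = 292.3/10 = 29.23.

29.23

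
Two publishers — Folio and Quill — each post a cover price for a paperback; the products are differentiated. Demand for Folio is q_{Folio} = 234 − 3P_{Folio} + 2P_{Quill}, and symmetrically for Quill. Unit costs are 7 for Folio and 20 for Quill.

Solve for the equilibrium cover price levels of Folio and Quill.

66.1875, 71.0625

Folio's profit: π = (P_{Folio} − 7)(234 − 3P_{Folio} + 2P_{Quill}).
∂π/∂P_{Folio} = 255 − 6P_{Folio} + 2P_{Quill} = 0 ⇒ P_{Folio} = 42.5 + (1/3)P_{Quill}.
Similarly P_{Quill} = 49 + (1/3)P_{Folio}.
Substituting the second reaction function into the first: P_{Folio} = 42.5 + (1/3)(49 + (1/3)P_{Folio}), which gives (8/9)P_{Folio} = 353/6 ⇒ P_{Folio} = 66.1875.
Then P_{Quill} = 49 + (1/3)·66.1875 = 71.0625.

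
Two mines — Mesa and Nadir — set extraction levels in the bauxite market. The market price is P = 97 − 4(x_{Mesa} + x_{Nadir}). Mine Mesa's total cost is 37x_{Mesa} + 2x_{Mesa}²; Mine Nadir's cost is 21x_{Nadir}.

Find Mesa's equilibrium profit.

29.04

Mine Mesa's profit: π = x_{Mesa}(97 − 4(x_{Mesa} + x_{Nadir})) − 37x_{Mesa} − 2x_{Mesa}².
∂π/∂x_{Mesa} = 60 − 12x_{Mesa} − 4x_{Nadir} = 0, so x_{Mesa} = 5 − (1/3)x_{Nadir}.
For Nadir: ∂π/∂x_{Nadir} = 76 − 8x_{Nadir} − 4x_{Mesa} = 0 ⇒ x_{Nadir} = 9.5 − 0.5x_{Mesa}.
Substituting the second reaction function into the first: x_{Mesa} = 5 − (1/3)(9.5 − 0.5x_{Mesa}), which gives (5/6)x_{Mesa} = 11/6 ⇒ x_{Mesa} = 2.2.
Then x_{Nadir} = 9.5 − 0.5·2.2 = 8.4.
Price P = 97 − 4·10.6 = 54.6.
Mesa's profit: (54.6 − 37)·2.2 − 2(2.2)² = 29.04.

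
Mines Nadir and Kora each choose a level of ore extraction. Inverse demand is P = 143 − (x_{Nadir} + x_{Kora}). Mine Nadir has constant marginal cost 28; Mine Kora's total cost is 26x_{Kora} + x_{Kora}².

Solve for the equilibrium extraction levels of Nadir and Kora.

Mine Nadir's profit: π = x_{Nadir}(143 − (x_{Nadir} + x_{Kora})) − 28x_{Nadir}.
∂π/∂x_{Nadir} = 115 − 2x_{Nadir} − x_{Kora} = 0, so x_{Nadir} = 57.5 − 0.5x_{Kora}.
For Kora: ∂π/∂x_{Kora} = 117 − 4x_{Kora} − x_{Nadir} = 0 ⇒ x_{Kora} = 29.25 − 0.25x_{Nadir}.
Solving the two reaction functions simultaneously: (1 − (−0.5)(−0.25))x_{Nadir} = 57.5 − 0.5·29.25, so 0.875x_{Nadir} = 42.875 and x_{Nadir} = 49.
Then x_{Kora} = 29.25 − 0.25·49 = 17.

49, 17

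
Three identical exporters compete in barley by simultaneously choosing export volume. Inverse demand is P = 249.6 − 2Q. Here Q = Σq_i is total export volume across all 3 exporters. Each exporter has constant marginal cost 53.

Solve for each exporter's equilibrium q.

24.575

A representative exporter's profit is π_i = q_i(249.6 − 2Q) − 53q_i, with Q = q_i + Σ_{j≠i} q_j.
First-order condition: 196.6 − 4q_i − 2Σ_{j≠i} q_j = 0.
Imposing symmetry (q_j = q for all j) turns Σ_{j≠i} q_j into 2q, so 196.6 = 8q and q = 24.575.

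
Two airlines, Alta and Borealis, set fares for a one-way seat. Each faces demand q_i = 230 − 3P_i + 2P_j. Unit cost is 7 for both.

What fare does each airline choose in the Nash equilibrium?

Alta's profit: π = (P_{Alta} − 7)(230 − 3P_{Alta} + 2P_{Borealis}).
∂π/∂P_{Alta} = 251 − 6P_{Alta} + 2P_{Borealis} = 0 ⇒ P_{Alta} = 251/6 + (1/3)P_{Borealis}.
By symmetry P_{Borealis} = P_{Alta}; substituting into the reaction function, (2/3)P_{Alta} = 251/6 and P_{Alta} = 62.75.

62.75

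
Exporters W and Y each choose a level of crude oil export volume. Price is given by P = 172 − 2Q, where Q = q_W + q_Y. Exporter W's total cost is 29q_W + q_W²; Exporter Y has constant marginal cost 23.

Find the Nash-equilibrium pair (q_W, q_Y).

13.7, 30.4

Exporter W's profit: π = q_W(172 − 2(q_W + q_Y)) − 29q_W − q_W².
∂π/∂q_W = 143 − 6q_W − 2q_Y = 0, so q_W = 143/6 − (1/3)q_Y.
For Y: ∂π/∂q_Y = 149 − 4q_Y − 2q_W = 0 ⇒ q_Y = 37.25 − 0.5q_W.
Solving the two reaction functions simultaneously: (1 − (−1/3)(−0.5))q_W = 143/6 − (1/3)·37.25, so (5/6)q_W = 137/12 and q_W = 13.7.
Then q_Y = 37.25 − 0.5·13.7 = 30.4.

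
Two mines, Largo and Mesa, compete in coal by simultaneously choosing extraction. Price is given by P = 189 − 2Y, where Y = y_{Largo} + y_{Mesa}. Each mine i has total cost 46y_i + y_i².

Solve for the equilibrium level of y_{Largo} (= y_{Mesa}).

17.875

Mine Largo's profit: π = y_{Largo}(189 − 2(y_{Largo} + y_{Mesa})) − 46y_{Largo} − y_{Largo}².
∂π/∂y_{Largo} = 143 − 6y_{Largo} − 2y_{Mesa} = 0, so y_{Largo} = 143/6 − (1/3)y_{Mesa}.
The game is symmetric, so in equilibrium y_{Mesa} = y_{Largo}: the reaction function gives (4/3)y_{Largo} = 143/6, hence y_{Largo} = 17.875.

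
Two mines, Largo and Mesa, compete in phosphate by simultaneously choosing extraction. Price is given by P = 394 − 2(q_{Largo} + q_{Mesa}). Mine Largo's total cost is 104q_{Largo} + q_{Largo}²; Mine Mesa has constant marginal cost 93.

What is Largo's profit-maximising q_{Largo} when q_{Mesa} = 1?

Mine Largo's profit: π = q_{Largo}(394 − 2(q_{Largo} + q_{Mesa})) − 104q_{Largo} − q_{Largo}².
∂π/∂q_{Largo} = 290 − 6q_{Largo} − 2q_{Mesa} = 0, so q_{Largo} = 145/3 − (1/3)q_{Mesa}.
At q_{Mesa} = 1: q_{Largo} = 145/3 − (1/3)·1 = 48.

48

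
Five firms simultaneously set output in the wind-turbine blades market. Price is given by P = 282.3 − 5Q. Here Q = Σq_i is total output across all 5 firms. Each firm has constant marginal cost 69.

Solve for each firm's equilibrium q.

7.11

A representative firm's profit is π_i = q_i(282.3 − 5Q) − 69q_i, with Q = q_i + Σ_{j≠i} q_j.
First-order condition: 213.3 − 10q_i − 5Σ_{j≠i} q_j = 0.
With identical firms, set every q_j = q: then 213.3 − 10q − 20q = 0, i.e. q = 213.3/30 = 7.11.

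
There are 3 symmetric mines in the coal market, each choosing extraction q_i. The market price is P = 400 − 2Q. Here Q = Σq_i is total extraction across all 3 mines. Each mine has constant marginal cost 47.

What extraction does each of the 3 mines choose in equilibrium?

A representative mine's profit is π_i = q_i(400 − 2Q) − 47q_i, with Q = q_i + Σ_{j≠i} q_j.
First-order condition: 353 − 4q_i − 2Σ_{j≠i} q_j = 0.
In a symmetric equilibrium every mine chooses the same q, so Σ_{j≠i} q_j = 2q. The condition becomes 353 − 8q = 0, giving q = 353/8 = 44.125.

44.125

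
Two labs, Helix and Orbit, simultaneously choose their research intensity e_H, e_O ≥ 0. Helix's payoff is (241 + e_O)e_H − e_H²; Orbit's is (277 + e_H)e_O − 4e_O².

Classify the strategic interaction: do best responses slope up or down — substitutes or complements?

Expanding Helix's payoff: 241e_H + e_Oe_H − e_H².
∂π/∂e_H = 241 + e_O − 2e_H = 0, so e_H = 120.5 + 0.5e_O.
The best-response slope de_H/de_O = 0.5 > 0: the reaction function is upward-sloping, so the choices are strategic complements.

strategic complements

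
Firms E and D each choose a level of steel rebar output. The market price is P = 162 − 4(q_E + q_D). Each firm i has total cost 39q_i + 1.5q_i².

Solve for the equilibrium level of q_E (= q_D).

Firm E's profit: π = q_E(162 − 4(q_E + q_D)) − 39q_E − 1.5q_E².
∂π/∂q_E = 123 − 11q_E − 4q_D = 0, so q_E = 123/11 − (4/11)q_D.
The game is symmetric, so in equilibrium q_D = q_E: the reaction function gives (15/11)q_E = 123/11, hence q_E = 8.2.

8.2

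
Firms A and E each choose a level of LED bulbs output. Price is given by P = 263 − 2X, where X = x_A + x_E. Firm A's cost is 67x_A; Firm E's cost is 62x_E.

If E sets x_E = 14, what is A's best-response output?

42

Firm A's profit: π = x_A(263 − 2(x_A + x_E)) − 67x_A.
∂π/∂x_A = 196 − 4x_A − 2x_E = 0, so x_A = 49 − 0.5x_E.
At x_E = 14: x_A = 49 − 0.5·14 = 42.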